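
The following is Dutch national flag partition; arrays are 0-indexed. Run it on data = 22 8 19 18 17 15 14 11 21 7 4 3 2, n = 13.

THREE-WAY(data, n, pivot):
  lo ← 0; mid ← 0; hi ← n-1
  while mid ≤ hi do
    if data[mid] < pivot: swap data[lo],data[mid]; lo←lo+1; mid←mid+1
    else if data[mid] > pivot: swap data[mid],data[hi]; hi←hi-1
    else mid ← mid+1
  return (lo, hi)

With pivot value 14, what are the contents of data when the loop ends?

pivot = 14; lo=0, mid=0, hi=12
data[mid]=22>14: swap data[0],data[12]; hi=11 → 2 8 19 18 17 15 14 11 21 7 4 3 22
data[mid]=2<14: swap data[0],data[0]; lo=1,mid=1 → 2 8 19 18 17 15 14 11 21 7 4 3 22
data[mid]=8<14: swap data[1],data[1]; lo=2,mid=2 → 2 8 19 18 17 15 14 11 21 7 4 3 22
data[mid]=19>14: swap data[2],data[11]; hi=10 → 2 8 3 18 17 15 14 11 21 7 4 19 22
data[mid]=3<14: swap data[2],data[2]; lo=3,mid=3 → 2 8 3 18 17 15 14 11 21 7 4 19 22
data[mid]=18>14: swap data[3],data[10]; hi=9 → 2 8 3 4 17 15 14 11 21 7 18 19 22
data[mid]=4<14: swap data[3],data[3]; lo=4,mid=4 → 2 8 3 4 17 15 14 11 21 7 18 19 22
data[mid]=17>14: swap data[4],data[9]; hi=8 → 2 8 3 4 7 15 14 11 21 17 18 19 22
data[mid]=7<14: swap data[4],data[4]; lo=5,mid=5 → 2 8 3 4 7 15 14 11 21 17 18 19 22
data[mid]=15>14: swap data[5],data[8]; hi=7 → 2 8 3 4 7 21 14 11 15 17 18 19 22
data[mid]=21>14: swap data[5],data[7]; hi=6 → 2 8 3 4 7 11 14 21 15 17 18 19 22
data[mid]=11<14: swap data[5],data[5]; lo=6,mid=6 → 2 8 3 4 7 11 14 21 15 17 18 19 22
data[mid]=14=14: mid=7
end: lo=6, hi=6; data = 2 8 3 4 7 11 14 21 15 17 18 19 22

2 8 3 4 7 11 14 21 15 17 18 19 22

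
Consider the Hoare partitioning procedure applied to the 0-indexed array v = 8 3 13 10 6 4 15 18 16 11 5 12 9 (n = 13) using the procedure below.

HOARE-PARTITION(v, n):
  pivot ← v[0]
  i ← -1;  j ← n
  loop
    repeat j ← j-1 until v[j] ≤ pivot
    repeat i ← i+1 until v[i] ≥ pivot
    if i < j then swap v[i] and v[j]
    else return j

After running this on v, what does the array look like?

5 3 4 6 10 13 15 18 16 11 8 12 9

pivot=8
j stops at 10 (5), i stops at 0 (8); swap ⇒ 5 3 13 10 6 4 15 18 16 11 8 12 9
j stops at 5 (4), i stops at 2 (13); swap ⇒ 5 3 4 10 6 13 15 18 16 11 8 12 9
j stops at 4 (6), i stops at 3 (10); swap ⇒ 5 3 4 6 10 13 15 18 16 11 8 12 9
j stops at 3, i stops at 4; i≥j ⇒ return 3. v=5 3 4 6 10 13 15 18 16 11 8 12 9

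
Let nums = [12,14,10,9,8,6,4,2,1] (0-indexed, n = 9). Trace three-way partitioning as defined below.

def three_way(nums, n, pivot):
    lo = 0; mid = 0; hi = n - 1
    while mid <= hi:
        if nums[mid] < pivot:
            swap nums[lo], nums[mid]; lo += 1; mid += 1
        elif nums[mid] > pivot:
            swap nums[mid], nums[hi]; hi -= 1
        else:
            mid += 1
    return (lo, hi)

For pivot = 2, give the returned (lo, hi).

(1, 1)

lo=0 mid=0 hi=8
12>2: swap(0,8), hi=7 ⇒ [1,14,10,9,8,6,4,2,12]
1<2: swap(0,0), lo=1 mid=1 ⇒ [1,14,10,9,8,6,4,2,12]
14>2: swap(1,7), hi=6 ⇒ [1,2,10,9,8,6,4,14,12]
2=2: mid=2
10>2: swap(2,6), hi=5 ⇒ [1,2,4,9,8,6,10,14,12]
4>2: swap(2,5), hi=4 ⇒ [1,2,6,9,8,4,10,14,12]
6>2: swap(2,4), hi=3 ⇒ [1,2,8,9,6,4,10,14,12]
8>2: swap(2,3), hi=2 ⇒ [1,2,9,8,6,4,10,14,12]
9>2: swap(2,2), hi=1 ⇒ [1,2,9,8,6,4,10,14,12]
done. lo=1 hi=1; nums=[1,2,9,8,6,4,10,14,12]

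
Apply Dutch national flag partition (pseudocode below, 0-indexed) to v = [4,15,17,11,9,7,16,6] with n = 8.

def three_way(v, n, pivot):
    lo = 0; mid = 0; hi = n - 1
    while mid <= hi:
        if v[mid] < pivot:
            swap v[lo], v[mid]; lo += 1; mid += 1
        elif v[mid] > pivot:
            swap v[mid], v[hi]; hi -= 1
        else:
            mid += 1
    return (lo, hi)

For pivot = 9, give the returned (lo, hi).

(3, 3)

pivot = 9; lo=0, mid=0, hi=7
v[mid]=4<9: swap v[0],v[0]; lo=1,mid=1 → [4,15,17,11,9,7,16,6]
v[mid]=15>9: swap v[1],v[7]; hi=6 → [4,6,17,11,9,7,16,15]
v[mid]=6<9: swap v[1],v[1]; lo=2,mid=2 → [4,6,17,11,9,7,16,15]
v[mid]=17>9: swap v[2],v[6]; hi=5 → [4,6,16,11,9,7,17,15]
v[mid]=16>9: swap v[2],v[5]; hi=4 → [4,6,7,11,9,16,17,15]
v[mid]=7<9: swap v[2],v[2]; lo=3,mid=3 → [4,6,7,11,9,16,17,15]
v[mid]=11>9: swap v[3],v[4]; hi=3 → [4,6,7,9,11,16,17,15]
v[mid]=9=9: mid=4
end: lo=3, hi=3; v = [4,6,7,9,11,16,17,15]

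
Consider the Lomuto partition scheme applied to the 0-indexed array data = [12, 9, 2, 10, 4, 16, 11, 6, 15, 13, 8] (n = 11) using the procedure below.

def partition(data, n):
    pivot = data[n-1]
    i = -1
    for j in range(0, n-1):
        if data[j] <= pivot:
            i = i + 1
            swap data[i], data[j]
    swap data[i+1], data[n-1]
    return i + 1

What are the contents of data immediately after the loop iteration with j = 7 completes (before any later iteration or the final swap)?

pivot=8, i=-1
j=0: 12>8, skip
j=1: 9>8, skip
j=2: 2≤8, i=0, swap(0,2) ⇒ [2, 9, 12, 10, 4, 16, 11, 6, 15, 13, 8]
j=3: 10>8, skip
j=4: 4≤8, i=1, swap(1,4) ⇒ [2, 4, 12, 10, 9, 16, 11, 6, 15, 13, 8]
j=5: 16>8, skip
j=6: 11>8, skip
j=7: 6≤8, i=2, swap(2,7) ⇒ [2, 4, 6, 10, 9, 16, 11, 12, 15, 13, 8]
(after j=7) data = [2, 4, 6, 10, 9, 16, 11, 12, 15, 13, 8]

[2, 4, 6, 10, 9, 16, 11, 12, 15, 13, 8]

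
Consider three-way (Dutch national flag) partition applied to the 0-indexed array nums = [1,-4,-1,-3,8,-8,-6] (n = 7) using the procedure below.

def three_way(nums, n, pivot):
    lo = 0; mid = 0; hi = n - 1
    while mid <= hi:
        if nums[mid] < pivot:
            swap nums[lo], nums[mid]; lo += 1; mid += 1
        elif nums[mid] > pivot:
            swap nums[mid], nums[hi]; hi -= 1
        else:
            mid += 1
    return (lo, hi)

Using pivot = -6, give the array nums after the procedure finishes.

lo=0 mid=0 hi=6
1>-6: swap(0,6), hi=5 ⇒ [-6,-4,-1,-3,8,-8,1]
-6=-6: mid=1
-4>-6: swap(1,5), hi=4 ⇒ [-6,-8,-1,-3,8,-4,1]
-8<-6: swap(0,1), lo=1 mid=2 ⇒ [-8,-6,-1,-3,8,-4,1]
-1>-6: swap(2,4), hi=3 ⇒ [-8,-6,8,-3,-1,-4,1]
8>-6: swap(2,3), hi=2 ⇒ [-8,-6,-3,8,-1,-4,1]
-3>-6: swap(2,2), hi=1 ⇒ [-8,-6,-3,8,-1,-4,1]
done. lo=1 hi=1; nums=[-8,-6,-3,8,-1,-4,1]

[-8,-6,-3,8,-1,-4,1]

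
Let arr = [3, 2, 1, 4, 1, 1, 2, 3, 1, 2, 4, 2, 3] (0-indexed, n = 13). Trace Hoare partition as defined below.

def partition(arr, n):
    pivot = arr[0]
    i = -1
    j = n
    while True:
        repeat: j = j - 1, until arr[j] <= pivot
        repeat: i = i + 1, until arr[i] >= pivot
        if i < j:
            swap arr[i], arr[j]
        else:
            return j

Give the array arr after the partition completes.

[3, 2, 1, 2, 1, 1, 2, 2, 1, 3, 4, 4, 3]

pivot=3
j stops at 12 (3), i stops at 0 (3); swap ⇒ [3, 2, 1, 4, 1, 1, 2, 3, 1, 2, 4, 2, 3]
j stops at 11 (2), i stops at 3 (4); swap ⇒ [3, 2, 1, 2, 1, 1, 2, 3, 1, 2, 4, 4, 3]
j stops at 9 (2), i stops at 7 (3); swap ⇒ [3, 2, 1, 2, 1, 1, 2, 2, 1, 3, 4, 4, 3]
j stops at 8, i stops at 9; i≥j ⇒ return 8. arr=[3, 2, 1, 2, 1, 1, 2, 2, 1, 3, 4, 4, 3]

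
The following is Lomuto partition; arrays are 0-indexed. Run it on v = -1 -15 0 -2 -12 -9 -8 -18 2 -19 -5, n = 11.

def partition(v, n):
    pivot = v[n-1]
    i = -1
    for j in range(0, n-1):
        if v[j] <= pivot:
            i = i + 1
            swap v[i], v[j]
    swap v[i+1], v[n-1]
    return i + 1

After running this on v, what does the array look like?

-15 -12 -9 -8 -18 -19 -5 -1 2 0 -2

pivot=-5, i=-1
j=0: -1>-5, skip
j=1: -15≤-5, i=0, swap(0,1) ⇒ -15 -1 0 -2 -12 -9 -8 -18 2 -19 -5
j=2: 0>-5, skip
j=3: -2>-5, skip
j=4: -12≤-5, i=1, swap(1,4) ⇒ -15 -12 0 -2 -1 -9 -8 -18 2 -19 -5
j=5: -9≤-5, i=2, swap(2,5) ⇒ -15 -12 -9 -2 -1 0 -8 -18 2 -19 -5
j=6: -8≤-5, i=3, swap(3,6) ⇒ -15 -12 -9 -8 -1 0 -2 -18 2 -19 -5
j=7: -18≤-5, i=4, swap(4,7) ⇒ -15 -12 -9 -8 -18 0 -2 -1 2 -19 -5
j=8: 2>-5, skip
j=9: -19≤-5, i=5, swap(5,9) ⇒ -15 -12 -9 -8 -18 -19 -2 -1 2 0 -5
swap(6,10) ⇒ -15 -12 -9 -8 -18 -19 -5 -1 2 0 -2; return 6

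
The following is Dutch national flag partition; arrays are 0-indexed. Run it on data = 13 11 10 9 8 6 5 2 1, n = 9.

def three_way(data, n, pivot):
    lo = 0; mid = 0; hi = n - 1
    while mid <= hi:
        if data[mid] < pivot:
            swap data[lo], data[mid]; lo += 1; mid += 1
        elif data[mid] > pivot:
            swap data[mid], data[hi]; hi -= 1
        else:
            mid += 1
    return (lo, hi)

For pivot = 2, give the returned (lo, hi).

(1, 1)

pivot = 2; lo=0, mid=0, hi=8
data[mid]=13>2: swap data[0],data[8]; hi=7 → 1 11 10 9 8 6 5 2 13
data[mid]=1<2: swap data[0],data[0]; lo=1,mid=1 → 1 11 10 9 8 6 5 2 13
data[mid]=11>2: swap data[1],data[7]; hi=6 → 1 2 10 9 8 6 5 11 13
data[mid]=2=2: mid=2
data[mid]=10>2: swap data[2],data[6]; hi=5 → 1 2 5 9 8 6 10 11 13
data[mid]=5>2: swap data[2],data[5]; hi=4 → 1 2 6 9 8 5 10 11 13
data[mid]=6>2: swap data[2],data[4]; hi=3 → 1 2 8 9 6 5 10 11 13
data[mid]=8>2: swap data[2],data[3]; hi=2 → 1 2 9 8 6 5 10 11 13
data[mid]=9>2: swap data[2],data[2]; hi=1 → 1 2 9 8 6 5 10 11 13
end: lo=1, hi=1; data = 1 2 9 8 6 5 10 11 13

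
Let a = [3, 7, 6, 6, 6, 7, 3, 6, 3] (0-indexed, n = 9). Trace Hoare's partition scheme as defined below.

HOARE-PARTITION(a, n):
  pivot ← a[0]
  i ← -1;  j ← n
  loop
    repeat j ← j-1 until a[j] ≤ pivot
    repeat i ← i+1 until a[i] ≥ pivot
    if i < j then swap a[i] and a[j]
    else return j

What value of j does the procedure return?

1

pivot = a[0] = 3; i = -1, j = 9
j→8 (a[8]=3≤3), i→0 (a[0]=3≥3); i<j, swap → [3, 7, 6, 6, 6, 7, 3, 6, 3]
j→6 (a[6]=3≤3), i→1 (a[1]=7≥3); i<j, swap → [3, 3, 6, 6, 6, 7, 7, 6, 3]
j→1, i→2; i≥j, return j=1. a = [3, 3, 6, 6, 6, 7, 7, 6, 3]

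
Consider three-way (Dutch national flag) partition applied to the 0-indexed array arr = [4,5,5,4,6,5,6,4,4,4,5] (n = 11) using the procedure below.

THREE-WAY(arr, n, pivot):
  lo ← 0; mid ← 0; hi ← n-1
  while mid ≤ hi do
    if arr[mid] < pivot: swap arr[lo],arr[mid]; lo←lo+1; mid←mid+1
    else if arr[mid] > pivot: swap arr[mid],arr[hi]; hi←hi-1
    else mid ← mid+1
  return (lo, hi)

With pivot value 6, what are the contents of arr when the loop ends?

[4,5,5,4,5,4,4,4,5,6,6]

lo=0 mid=0 hi=10
4<6: swap(0,0), lo=1 mid=1 ⇒ [4,5,5,4,6,5,6,4,4,4,5]
5<6: swap(1,1), lo=2 mid=2 ⇒ [4,5,5,4,6,5,6,4,4,4,5]
5<6: swap(2,2), lo=3 mid=3 ⇒ [4,5,5,4,6,5,6,4,4,4,5]
4<6: swap(3,3), lo=4 mid=4 ⇒ [4,5,5,4,6,5,6,4,4,4,5]
6=6: mid=5
5<6: swap(4,5), lo=5 mid=6 ⇒ [4,5,5,4,5,6,6,4,4,4,5]
6=6: mid=7
4<6: swap(5,7), lo=6 mid=8 ⇒ [4,5,5,4,5,4,6,6,4,4,5]
4<6: swap(6,8), lo=7 mid=9 ⇒ [4,5,5,4,5,4,4,6,6,4,5]
4<6: swap(7,9), lo=8 mid=10 ⇒ [4,5,5,4,5,4,4,4,6,6,5]
5<6: swap(8,10), lo=9 mid=11 ⇒ [4,5,5,4,5,4,4,4,5,6,6]
done. lo=9 hi=10; arr=[4,5,5,4,5,4,4,4,5,6,6]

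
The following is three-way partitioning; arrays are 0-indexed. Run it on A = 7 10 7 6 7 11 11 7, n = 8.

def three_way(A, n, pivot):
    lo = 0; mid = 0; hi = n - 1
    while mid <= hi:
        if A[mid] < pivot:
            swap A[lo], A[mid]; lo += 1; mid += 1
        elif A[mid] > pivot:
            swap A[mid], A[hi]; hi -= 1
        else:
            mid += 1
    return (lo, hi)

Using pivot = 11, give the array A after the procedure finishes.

lo=0 mid=0 hi=7
7<11: swap(0,0), lo=1 mid=1 ⇒ 7 10 7 6 7 11 11 7
10<11: swap(1,1), lo=2 mid=2 ⇒ 7 10 7 6 7 11 11 7
7<11: swap(2,2), lo=3 mid=3 ⇒ 7 10 7 6 7 11 11 7
6<11: swap(3,3), lo=4 mid=4 ⇒ 7 10 7 6 7 11 11 7
7<11: swap(4,4), lo=5 mid=5 ⇒ 7 10 7 6 7 11 11 7
11=11: mid=6
11=11: mid=7
7<11: swap(5,7), lo=6 mid=8 ⇒ 7 10 7 6 7 7 11 11
done. lo=6 hi=7; A=7 10 7 6 7 7 11 11

7 10 7 6 7 7 11 11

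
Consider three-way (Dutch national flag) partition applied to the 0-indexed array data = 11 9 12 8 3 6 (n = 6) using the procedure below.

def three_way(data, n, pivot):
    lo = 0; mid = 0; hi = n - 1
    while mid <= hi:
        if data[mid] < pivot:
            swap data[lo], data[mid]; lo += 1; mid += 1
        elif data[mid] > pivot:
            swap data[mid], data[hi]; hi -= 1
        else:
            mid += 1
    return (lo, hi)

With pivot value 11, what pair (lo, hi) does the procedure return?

(4, 4)

lo=0 mid=0 hi=5
11=11: mid=1
9<11: swap(0,1), lo=1 mid=2 ⇒ 9 11 12 8 3 6
12>11: swap(2,5), hi=4 ⇒ 9 11 6 8 3 12
6<11: swap(1,2), lo=2 mid=3 ⇒ 9 6 11 8 3 12
8<11: swap(2,3), lo=3 mid=4 ⇒ 9 6 8 11 3 12
3<11: swap(3,4), lo=4 mid=5 ⇒ 9 6 8 3 11 12
done. lo=4 hi=4; data=9 6 8 3 11 12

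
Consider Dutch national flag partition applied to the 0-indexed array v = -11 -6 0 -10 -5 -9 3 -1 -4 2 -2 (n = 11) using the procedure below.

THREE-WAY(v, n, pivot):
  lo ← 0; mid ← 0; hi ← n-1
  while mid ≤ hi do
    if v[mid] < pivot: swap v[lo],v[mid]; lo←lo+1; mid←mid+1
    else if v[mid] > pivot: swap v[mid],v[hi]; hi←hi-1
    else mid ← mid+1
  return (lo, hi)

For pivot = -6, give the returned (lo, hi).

lo=0 mid=0 hi=10
-11<-6: swap(0,0), lo=1 mid=1 ⇒ -11 -6 0 -10 -5 -9 3 -1 -4 2 -2
-6=-6: mid=2
0>-6: swap(2,10), hi=9 ⇒ -11 -6 -2 -10 -5 -9 3 -1 -4 2 0
-2>-6: swap(2,9), hi=8 ⇒ -11 -6 2 -10 -5 -9 3 -1 -4 -2 0
2>-6: swap(2,8), hi=7 ⇒ -11 -6 -4 -10 -5 -9 3 -1 2 -2 0
-4>-6: swap(2,7), hi=6 ⇒ -11 -6 -1 -10 -5 -9 3 -4 2 -2 0
-1>-6: swap(2,6), hi=5 ⇒ -11 -6 3 -10 -5 -9 -1 -4 2 -2 0
3>-6: swap(2,5), hi=4 ⇒ -11 -6 -9 -10 -5 3 -1 -4 2 -2 0
-9<-6: swap(1,2), lo=2 mid=3 ⇒ -11 -9 -6 -10 -5 3 -1 -4 2 -2 0
-10<-6: swap(2,3), lo=3 mid=4 ⇒ -11 -9 -10 -6 -5 3 -1 -4 2 -2 0
-5>-6: swap(4,4), hi=3 ⇒ -11 -9 -10 -6 -5 3 -1 -4 2 -2 0
done. lo=3 hi=3; v=-11 -9 -10 -6 -5 3 -1 -4 2 -2 0

(3, 3)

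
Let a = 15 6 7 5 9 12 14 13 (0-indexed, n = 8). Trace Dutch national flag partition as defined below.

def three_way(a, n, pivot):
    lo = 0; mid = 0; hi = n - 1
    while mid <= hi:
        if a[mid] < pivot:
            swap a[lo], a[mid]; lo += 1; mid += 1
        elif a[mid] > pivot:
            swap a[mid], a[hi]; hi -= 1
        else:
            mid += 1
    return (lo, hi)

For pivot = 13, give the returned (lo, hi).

lo=0 mid=0 hi=7
15>13: swap(0,7), hi=6 ⇒ 13 6 7 5 9 12 14 15
13=13: mid=1
6<13: swap(0,1), lo=1 mid=2 ⇒ 6 13 7 5 9 12 14 15
7<13: swap(1,2), lo=2 mid=3 ⇒ 6 7 13 5 9 12 14 15
5<13: swap(2,3), lo=3 mid=4 ⇒ 6 7 5 13 9 12 14 15
9<13: swap(3,4), lo=4 mid=5 ⇒ 6 7 5 9 13 12 14 15
12<13: swap(4,5), lo=5 mid=6 ⇒ 6 7 5 9 12 13 14 15
14>13: swap(6,6), hi=5 ⇒ 6 7 5 9 12 13 14 15
done. lo=5 hi=5; a=6 7 5 9 12 13 14 15

(5, 5)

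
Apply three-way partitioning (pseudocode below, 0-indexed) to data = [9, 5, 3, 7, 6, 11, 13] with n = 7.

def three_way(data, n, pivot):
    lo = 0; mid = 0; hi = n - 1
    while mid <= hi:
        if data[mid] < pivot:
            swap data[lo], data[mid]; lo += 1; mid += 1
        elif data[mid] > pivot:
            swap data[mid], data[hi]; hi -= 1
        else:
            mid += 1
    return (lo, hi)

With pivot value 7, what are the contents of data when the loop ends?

[6, 5, 3, 7, 11, 13, 9]

lo=0 mid=0 hi=6
9>7: swap(0,6), hi=5 ⇒ [13, 5, 3, 7, 6, 11, 9]
13>7: swap(0,5), hi=4 ⇒ [11, 5, 3, 7, 6, 13, 9]
11>7: swap(0,4), hi=3 ⇒ [6, 5, 3, 7, 11, 13, 9]
6<7: swap(0,0), lo=1 mid=1 ⇒ [6, 5, 3, 7, 11, 13, 9]
5<7: swap(1,1), lo=2 mid=2 ⇒ [6, 5, 3, 7, 11, 13, 9]
3<7: swap(2,2), lo=3 mid=3 ⇒ [6, 5, 3, 7, 11, 13, 9]
7=7: mid=4
done. lo=3 hi=3; data=[6, 5, 3, 7, 11, 13, 9]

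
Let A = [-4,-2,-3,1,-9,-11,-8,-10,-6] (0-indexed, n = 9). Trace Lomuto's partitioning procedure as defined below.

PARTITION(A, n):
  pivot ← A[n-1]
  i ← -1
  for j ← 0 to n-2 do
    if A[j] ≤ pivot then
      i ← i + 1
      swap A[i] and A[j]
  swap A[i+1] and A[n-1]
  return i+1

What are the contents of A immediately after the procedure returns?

pivot=-6, i=-1
j=0: -4>-6, skip
j=1: -2>-6, skip
j=2: -3>-6, skip
j=3: 1>-6, skip
j=4: -9≤-6, i=0, swap(0,4) ⇒ [-9,-2,-3,1,-4,-11,-8,-10,-6]
j=5: -11≤-6, i=1, swap(1,5) ⇒ [-9,-11,-3,1,-4,-2,-8,-10,-6]
j=6: -8≤-6, i=2, swap(2,6) ⇒ [-9,-11,-8,1,-4,-2,-3,-10,-6]
j=7: -10≤-6, i=3, swap(3,7) ⇒ [-9,-11,-8,-10,-4,-2,-3,1,-6]
swap(4,8) ⇒ [-9,-11,-8,-10,-6,-2,-3,1,-4]; return 4

[-9,-11,-8,-10,-6,-2,-3,1,-4]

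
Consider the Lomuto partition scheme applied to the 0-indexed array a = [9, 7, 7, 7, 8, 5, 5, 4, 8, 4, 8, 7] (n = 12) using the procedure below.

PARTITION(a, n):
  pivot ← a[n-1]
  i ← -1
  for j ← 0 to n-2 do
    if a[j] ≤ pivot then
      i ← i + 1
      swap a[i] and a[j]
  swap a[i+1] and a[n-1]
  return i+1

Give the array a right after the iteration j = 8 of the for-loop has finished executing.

pivot = a[11] = 7; i = -1
j=0: a[0]=9 > 7 → no swap
j=1: a[1]=7 ≤ 7 → i=0, swap a[0],a[1] → [7, 9, 7, 7, 8, 5, 5, 4, 8, 4, 8, 7]
j=2: a[2]=7 ≤ 7 → i=1, swap a[1],a[2] → [7, 7, 9, 7, 8, 5, 5, 4, 8, 4, 8, 7]
j=3: a[3]=7 ≤ 7 → i=2, swap a[2],a[3] → [7, 7, 7, 9, 8, 5, 5, 4, 8, 4, 8, 7]
j=4: a[4]=8 > 7 → no swap
j=5: a[5]=5 ≤ 7 → i=3, swap a[3],a[5] → [7, 7, 7, 5, 8, 9, 5, 4, 8, 4, 8, 7]
j=6: a[6]=5 ≤ 7 → i=4, swap a[4],a[6] → [7, 7, 7, 5, 5, 9, 8, 4, 8, 4, 8, 7]
j=7: a[7]=4 ≤ 7 → i=5, swap a[5],a[7] → [7, 7, 7, 5, 5, 4, 8, 9, 8, 4, 8, 7]
j=8: a[8]=8 > 7 → no swap
(after j=8) a = [7, 7, 7, 5, 5, 4, 8, 9, 8, 4, 8, 7]

[7, 7, 7, 5, 5, 4, 8, 9, 8, 4, 8, 7]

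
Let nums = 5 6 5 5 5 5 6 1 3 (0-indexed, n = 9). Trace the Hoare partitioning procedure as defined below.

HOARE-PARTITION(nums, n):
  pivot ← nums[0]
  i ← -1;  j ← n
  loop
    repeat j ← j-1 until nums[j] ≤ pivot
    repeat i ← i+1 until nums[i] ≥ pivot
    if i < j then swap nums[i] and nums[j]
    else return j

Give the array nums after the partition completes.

pivot=5
j stops at 8 (3), i stops at 0 (5); swap ⇒ 3 6 5 5 5 5 6 1 5
j stops at 7 (1), i stops at 1 (6); swap ⇒ 3 1 5 5 5 5 6 6 5
j stops at 5 (5), i stops at 2 (5); swap ⇒ 3 1 5 5 5 5 6 6 5
j stops at 4 (5), i stops at 3 (5); swap ⇒ 3 1 5 5 5 5 6 6 5
j stops at 3, i stops at 4; i≥j ⇒ return 3. nums=3 1 5 5 5 5 6 6 5

3 1 5 5 5 5 6 6 5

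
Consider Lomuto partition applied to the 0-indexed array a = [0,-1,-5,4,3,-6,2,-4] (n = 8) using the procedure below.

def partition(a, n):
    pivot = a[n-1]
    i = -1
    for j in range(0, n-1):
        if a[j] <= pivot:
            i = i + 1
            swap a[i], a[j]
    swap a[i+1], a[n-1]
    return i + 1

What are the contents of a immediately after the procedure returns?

[-5,-6,-4,4,3,-1,2,0]

pivot = a[7] = -4; i = -1
j=0: a[0]=0 > -4 → no swap
j=1: a[1]=-1 > -4 → no swap
j=2: a[2]=-5 ≤ -4 → i=0, swap a[0],a[2] → [-5,-1,0,4,3,-6,2,-4]
j=3: a[3]=4 > -4 → no swap
j=4: a[4]=3 > -4 → no swap
j=5: a[5]=-6 ≤ -4 → i=1, swap a[1],a[5] → [-5,-6,0,4,3,-1,2,-4]
j=6: a[6]=2 > -4 → no swap
final swap a[2],a[7] → [-5,-6,-4,4,3,-1,2,0]; return 2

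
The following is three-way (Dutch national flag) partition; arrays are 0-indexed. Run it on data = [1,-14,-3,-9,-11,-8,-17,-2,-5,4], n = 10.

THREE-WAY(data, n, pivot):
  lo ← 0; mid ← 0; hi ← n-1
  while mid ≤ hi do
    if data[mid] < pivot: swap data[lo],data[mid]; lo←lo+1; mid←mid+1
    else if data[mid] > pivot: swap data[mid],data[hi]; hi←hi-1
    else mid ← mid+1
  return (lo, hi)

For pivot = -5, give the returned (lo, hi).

(5, 5)

lo=0 mid=0 hi=9
1>-5: swap(0,9), hi=8 ⇒ [4,-14,-3,-9,-11,-8,-17,-2,-5,1]
4>-5: swap(0,8), hi=7 ⇒ [-5,-14,-3,-9,-11,-8,-17,-2,4,1]
-5=-5: mid=1
-14<-5: swap(0,1), lo=1 mid=2 ⇒ [-14,-5,-3,-9,-11,-8,-17,-2,4,1]
-3>-5: swap(2,7), hi=6 ⇒ [-14,-5,-2,-9,-11,-8,-17,-3,4,1]
-2>-5: swap(2,6), hi=5 ⇒ [-14,-5,-17,-9,-11,-8,-2,-3,4,1]
-17<-5: swap(1,2), lo=2 mid=3 ⇒ [-14,-17,-5,-9,-11,-8,-2,-3,4,1]
-9<-5: swap(2,3), lo=3 mid=4 ⇒ [-14,-17,-9,-5,-11,-8,-2,-3,4,1]
-11<-5: swap(3,4), lo=4 mid=5 ⇒ [-14,-17,-9,-11,-5,-8,-2,-3,4,1]
-8<-5: swap(4,5), lo=5 mid=6 ⇒ [-14,-17,-9,-11,-8,-5,-2,-3,4,1]
done. lo=5 hi=5; data=[-14,-17,-9,-11,-8,-5,-2,-3,4,1]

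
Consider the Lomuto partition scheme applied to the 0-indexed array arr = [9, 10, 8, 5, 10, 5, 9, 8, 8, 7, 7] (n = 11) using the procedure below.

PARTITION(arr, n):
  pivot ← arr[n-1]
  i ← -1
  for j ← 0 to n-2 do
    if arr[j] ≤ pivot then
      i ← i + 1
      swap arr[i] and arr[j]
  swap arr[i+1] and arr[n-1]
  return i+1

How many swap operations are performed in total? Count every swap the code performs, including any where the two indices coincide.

4

pivot = arr[10] = 7; i = -1
j=0: arr[0]=9 > 7 → no swap
j=1: arr[1]=10 > 7 → no swap
j=2: arr[2]=8 > 7 → no swap
j=3: arr[3]=5 ≤ 7 → i=0, swap arr[0],arr[3] → [5, 10, 8, 9, 10, 5, 9, 8, 8, 7, 7]
j=4: arr[4]=10 > 7 → no swap
j=5: arr[5]=5 ≤ 7 → i=1, swap arr[1],arr[5] → [5, 5, 8, 9, 10, 10, 9, 8, 8, 7, 7]
j=6: arr[6]=9 > 7 → no swap
j=7: arr[7]=8 > 7 → no swap
j=8: arr[8]=8 > 7 → no swap
j=9: arr[9]=7 ≤ 7 → i=2, swap arr[2],arr[9] → [5, 5, 7, 9, 10, 10, 9, 8, 8, 8, 7]
final swap arr[3],arr[10] → [5, 5, 7, 7, 10, 10, 9, 8, 8, 8, 9]; return 3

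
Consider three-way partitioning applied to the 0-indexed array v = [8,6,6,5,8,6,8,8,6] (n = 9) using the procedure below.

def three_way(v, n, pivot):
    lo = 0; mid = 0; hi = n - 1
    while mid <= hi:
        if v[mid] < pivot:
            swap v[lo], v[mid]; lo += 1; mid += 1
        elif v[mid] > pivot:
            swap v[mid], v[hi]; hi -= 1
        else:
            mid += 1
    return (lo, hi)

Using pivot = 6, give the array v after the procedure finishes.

[5,6,6,6,6,8,8,8,8]

pivot = 6; lo=0, mid=0, hi=8
v[mid]=8>6: swap v[0],v[8]; hi=7 → [6,6,6,5,8,6,8,8,8]
v[mid]=6=6: mid=1
v[mid]=6=6: mid=2
v[mid]=6=6: mid=3
v[mid]=5<6: swap v[0],v[3]; lo=1,mid=4 → [5,6,6,6,8,6,8,8,8]
v[mid]=8>6: swap v[4],v[7]; hi=6 → [5,6,6,6,8,6,8,8,8]
v[mid]=8>6: swap v[4],v[6]; hi=5 → [5,6,6,6,8,6,8,8,8]
v[mid]=8>6: swap v[4],v[5]; hi=4 → [5,6,6,6,6,8,8,8,8]
v[mid]=6=6: mid=5
end: lo=1, hi=4; v = [5,6,6,6,6,8,8,8,8]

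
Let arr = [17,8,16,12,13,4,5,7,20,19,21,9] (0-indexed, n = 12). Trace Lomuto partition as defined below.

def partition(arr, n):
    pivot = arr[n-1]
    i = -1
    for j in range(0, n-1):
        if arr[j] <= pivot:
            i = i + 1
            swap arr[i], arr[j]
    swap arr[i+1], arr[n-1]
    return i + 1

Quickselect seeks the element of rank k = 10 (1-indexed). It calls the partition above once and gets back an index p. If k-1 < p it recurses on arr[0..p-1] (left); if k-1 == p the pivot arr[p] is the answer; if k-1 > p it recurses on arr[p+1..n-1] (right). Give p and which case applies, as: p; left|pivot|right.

pivot = arr[11] = 9; i = -1
j=0: arr[0]=17 > 9 → no swap
j=1: arr[1]=8 ≤ 9 → i=0, swap arr[0],arr[1] → [8,17,16,12,13,4,5,7,20,19,21,9]
j=2: arr[2]=16 > 9 → no swap
j=3: arr[3]=12 > 9 → no swap
j=4: arr[4]=13 > 9 → no swap
j=5: arr[5]=4 ≤ 9 → i=1, swap arr[1],arr[5] → [8,4,16,12,13,17,5,7,20,19,21,9]
j=6: arr[6]=5 ≤ 9 → i=2, swap arr[2],arr[6] → [8,4,5,12,13,17,16,7,20,19,21,9]
j=7: arr[7]=7 ≤ 9 → i=3, swap arr[3],arr[7] → [8,4,5,7,13,17,16,12,20,19,21,9]
j=8: arr[8]=20 > 9 → no swap
j=9: arr[9]=19 > 9 → no swap
j=10: arr[10]=21 > 9 → no swap
final swap arr[4],arr[11] → [8,4,5,7,9,17,16,12,20,19,21,13]; return 4
p = 4; k-1 = 9 > 4 ⇒ right

4; right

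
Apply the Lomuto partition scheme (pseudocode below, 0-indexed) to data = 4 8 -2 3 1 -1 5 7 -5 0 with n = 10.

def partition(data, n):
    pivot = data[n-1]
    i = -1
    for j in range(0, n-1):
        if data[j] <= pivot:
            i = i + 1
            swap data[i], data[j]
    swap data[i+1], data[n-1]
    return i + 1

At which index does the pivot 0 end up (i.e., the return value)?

3

pivot=0, i=-1
j=0: 4>0, skip
j=1: 8>0, skip
j=2: -2≤0, i=0, swap(0,2) ⇒ -2 8 4 3 1 -1 5 7 -5 0
j=3: 3>0, skip
j=4: 1>0, skip
j=5: -1≤0, i=1, swap(1,5) ⇒ -2 -1 4 3 1 8 5 7 -5 0
j=6: 5>0, skip
j=7: 7>0, skip
j=8: -5≤0, i=2, swap(2,8) ⇒ -2 -1 -5 3 1 8 5 7 4 0
swap(3,9) ⇒ -2 -1 -5 0 1 8 5 7 4 3; return 3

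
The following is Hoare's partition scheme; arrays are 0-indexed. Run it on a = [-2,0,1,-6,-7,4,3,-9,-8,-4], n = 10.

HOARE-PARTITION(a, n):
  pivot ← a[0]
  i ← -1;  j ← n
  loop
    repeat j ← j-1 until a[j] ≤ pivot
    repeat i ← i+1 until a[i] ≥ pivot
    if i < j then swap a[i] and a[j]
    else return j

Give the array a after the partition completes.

pivot = a[0] = -2; i = -1, j = 10
j→9 (a[9]=-4≤-2), i→0 (a[0]=-2≥-2); i<j, swap → [-4,0,1,-6,-7,4,3,-9,-8,-2]
j→8 (a[8]=-8≤-2), i→1 (a[1]=0≥-2); i<j, swap → [-4,-8,1,-6,-7,4,3,-9,0,-2]
j→7 (a[7]=-9≤-2), i→2 (a[2]=1≥-2); i<j, swap → [-4,-8,-9,-6,-7,4,3,1,0,-2]
j→4, i→5; i≥j, return j=4. a = [-4,-8,-9,-6,-7,4,3,1,0,-2]

[-4,-8,-9,-6,-7,4,3,1,0,-2]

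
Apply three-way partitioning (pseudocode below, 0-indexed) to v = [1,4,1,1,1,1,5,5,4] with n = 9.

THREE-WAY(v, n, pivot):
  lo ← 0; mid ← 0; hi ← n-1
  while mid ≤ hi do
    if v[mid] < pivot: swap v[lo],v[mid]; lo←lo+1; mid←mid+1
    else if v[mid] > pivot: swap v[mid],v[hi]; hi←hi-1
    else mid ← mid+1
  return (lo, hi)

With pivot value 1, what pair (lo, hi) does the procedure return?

(0, 4)

lo=0 mid=0 hi=8
1=1: mid=1
4>1: swap(1,8), hi=7 ⇒ [1,4,1,1,1,1,5,5,4]
4>1: swap(1,7), hi=6 ⇒ [1,5,1,1,1,1,5,4,4]
5>1: swap(1,6), hi=5 ⇒ [1,5,1,1,1,1,5,4,4]
5>1: swap(1,5), hi=4 ⇒ [1,1,1,1,1,5,5,4,4]
1=1: mid=2
1=1: mid=3
1=1: mid=4
1=1: mid=5
done. lo=0 hi=4; v=[1,1,1,1,1,5,5,4,4]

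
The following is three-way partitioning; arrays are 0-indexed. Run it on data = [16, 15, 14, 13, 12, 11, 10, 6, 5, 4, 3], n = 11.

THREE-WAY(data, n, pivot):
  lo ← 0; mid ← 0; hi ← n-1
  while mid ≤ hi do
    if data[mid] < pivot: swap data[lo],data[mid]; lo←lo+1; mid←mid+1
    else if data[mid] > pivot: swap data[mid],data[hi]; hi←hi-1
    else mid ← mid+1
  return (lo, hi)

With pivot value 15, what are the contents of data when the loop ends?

[3, 14, 13, 12, 11, 10, 6, 5, 4, 15, 16]

pivot = 15; lo=0, mid=0, hi=10
data[mid]=16>15: swap data[0],data[10]; hi=9 → [3, 15, 14, 13, 12, 11, 10, 6, 5, 4, 16]
data[mid]=3<15: swap data[0],data[0]; lo=1,mid=1 → [3, 15, 14, 13, 12, 11, 10, 6, 5, 4, 16]
data[mid]=15=15: mid=2
data[mid]=14<15: swap data[1],data[2]; lo=2,mid=3 → [3, 14, 15, 13, 12, 11, 10, 6, 5, 4, 16]
data[mid]=13<15: swap data[2],data[3]; lo=3,mid=4 → [3, 14, 13, 15, 12, 11, 10, 6, 5, 4, 16]
data[mid]=12<15: swap data[3],data[4]; lo=4,mid=5 → [3, 14, 13, 12, 15, 11, 10, 6, 5, 4, 16]
data[mid]=11<15: swap data[4],data[5]; lo=5,mid=6 → [3, 14, 13, 12, 11, 15, 10, 6, 5, 4, 16]
data[mid]=10<15: swap data[5],data[6]; lo=6,mid=7 → [3, 14, 13, 12, 11, 10, 15, 6, 5, 4, 16]
data[mid]=6<15: swap data[6],data[7]; lo=7,mid=8 → [3, 14, 13, 12, 11, 10, 6, 15, 5, 4, 16]
data[mid]=5<15: swap data[7],data[8]; lo=8,mid=9 → [3, 14, 13, 12, 11, 10, 6, 5, 15, 4, 16]
data[mid]=4<15: swap data[8],data[9]; lo=9,mid=10 → [3, 14, 13, 12, 11, 10, 6, 5, 4, 15, 16]
end: lo=9, hi=9; data = [3, 14, 13, 12, 11, 10, 6, 5, 4, 15, 16]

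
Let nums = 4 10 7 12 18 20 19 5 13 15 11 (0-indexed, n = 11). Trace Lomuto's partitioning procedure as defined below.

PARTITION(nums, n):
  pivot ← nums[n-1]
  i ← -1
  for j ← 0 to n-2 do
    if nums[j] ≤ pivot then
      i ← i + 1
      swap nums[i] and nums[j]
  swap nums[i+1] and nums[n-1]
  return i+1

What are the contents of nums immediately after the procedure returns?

pivot=11, i=-1
j=0: 4≤11, i=0, swap(0,0) ⇒ 4 10 7 12 18 20 19 5 13 15 11
j=1: 10≤11, i=1, swap(1,1) ⇒ 4 10 7 12 18 20 19 5 13 15 11
j=2: 7≤11, i=2, swap(2,2) ⇒ 4 10 7 12 18 20 19 5 13 15 11
j=3: 12>11, skip
j=4: 18>11, skip
j=5: 20>11, skip
j=6: 19>11, skip
j=7: 5≤11, i=3, swap(3,7) ⇒ 4 10 7 5 18 20 19 12 13 15 11
j=8: 13>11, skip
j=9: 15>11, skip
swap(4,10) ⇒ 4 10 7 5 11 20 19 12 13 15 18; return 4

4 10 7 5 11 20 19 12 13 15 18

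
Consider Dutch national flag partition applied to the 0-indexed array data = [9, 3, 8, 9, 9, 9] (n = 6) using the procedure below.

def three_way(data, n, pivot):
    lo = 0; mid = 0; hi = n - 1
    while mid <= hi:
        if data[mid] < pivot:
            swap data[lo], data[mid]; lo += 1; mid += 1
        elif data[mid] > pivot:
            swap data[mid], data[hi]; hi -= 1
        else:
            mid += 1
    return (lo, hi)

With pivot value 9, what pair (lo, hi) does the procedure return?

(2, 5)

lo=0 mid=0 hi=5
9=9: mid=1
3<9: swap(0,1), lo=1 mid=2 ⇒ [3, 9, 8, 9, 9, 9]
8<9: swap(1,2), lo=2 mid=3 ⇒ [3, 8, 9, 9, 9, 9]
9=9: mid=4
9=9: mid=5
9=9: mid=6
done. lo=2 hi=5; data=[3, 8, 9, 9, 9, 9]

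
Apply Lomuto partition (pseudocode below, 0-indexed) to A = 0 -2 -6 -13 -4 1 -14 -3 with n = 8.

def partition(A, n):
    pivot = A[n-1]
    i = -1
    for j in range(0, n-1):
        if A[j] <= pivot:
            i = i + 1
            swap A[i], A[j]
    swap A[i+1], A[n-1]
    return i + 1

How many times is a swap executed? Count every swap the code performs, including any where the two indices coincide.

pivot = A[7] = -3; i = -1
j=0: A[0]=0 > -3 → no swap
j=1: A[1]=-2 > -3 → no swap
j=2: A[2]=-6 ≤ -3 → i=0, swap A[0],A[2] → -6 -2 0 -13 -4 1 -14 -3
j=3: A[3]=-13 ≤ -3 → i=1, swap A[1],A[3] → -6 -13 0 -2 -4 1 -14 -3
j=4: A[4]=-4 ≤ -3 → i=2, swap A[2],A[4] → -6 -13 -4 -2 0 1 -14 -3
j=5: A[5]=1 > -3 → no swap
j=6: A[6]=-14 ≤ -3 → i=3, swap A[3],A[6] → -6 -13 -4 -14 0 1 -2 -3
final swap A[4],A[7] → -6 -13 -4 -14 -3 1 -2 0; return 4

5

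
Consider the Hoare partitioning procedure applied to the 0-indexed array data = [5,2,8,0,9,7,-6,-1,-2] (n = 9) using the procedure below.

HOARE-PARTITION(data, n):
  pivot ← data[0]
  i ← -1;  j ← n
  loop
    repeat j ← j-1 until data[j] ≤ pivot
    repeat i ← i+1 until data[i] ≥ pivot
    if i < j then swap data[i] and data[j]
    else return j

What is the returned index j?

pivot=5
j stops at 8 (-2), i stops at 0 (5); swap ⇒ [-2,2,8,0,9,7,-6,-1,5]
j stops at 7 (-1), i stops at 2 (8); swap ⇒ [-2,2,-1,0,9,7,-6,8,5]
j stops at 6 (-6), i stops at 4 (9); swap ⇒ [-2,2,-1,0,-6,7,9,8,5]
j stops at 4, i stops at 5; i≥j ⇒ return 4. data=[-2,2,-1,0,-6,7,9,8,5]

4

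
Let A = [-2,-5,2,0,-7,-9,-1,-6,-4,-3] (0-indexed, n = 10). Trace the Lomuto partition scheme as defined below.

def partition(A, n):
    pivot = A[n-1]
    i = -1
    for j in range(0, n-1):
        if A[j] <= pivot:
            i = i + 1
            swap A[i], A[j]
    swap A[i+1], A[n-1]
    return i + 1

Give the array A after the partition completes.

pivot=-3, i=-1
j=0: -2>-3, skip
j=1: -5≤-3, i=0, swap(0,1) ⇒ [-5,-2,2,0,-7,-9,-1,-6,-4,-3]
j=2: 2>-3, skip
j=3: 0>-3, skip
j=4: -7≤-3, i=1, swap(1,4) ⇒ [-5,-7,2,0,-2,-9,-1,-6,-4,-3]
j=5: -9≤-3, i=2, swap(2,5) ⇒ [-5,-7,-9,0,-2,2,-1,-6,-4,-3]
j=6: -1>-3, skip
j=7: -6≤-3, i=3, swap(3,7) ⇒ [-5,-7,-9,-6,-2,2,-1,0,-4,-3]
j=8: -4≤-3, i=4, swap(4,8) ⇒ [-5,-7,-9,-6,-4,2,-1,0,-2,-3]
swap(5,9) ⇒ [-5,-7,-9,-6,-4,-3,-1,0,-2,2]; return 5

[-5,-7,-9,-6,-4,-3,-1,0,-2,2]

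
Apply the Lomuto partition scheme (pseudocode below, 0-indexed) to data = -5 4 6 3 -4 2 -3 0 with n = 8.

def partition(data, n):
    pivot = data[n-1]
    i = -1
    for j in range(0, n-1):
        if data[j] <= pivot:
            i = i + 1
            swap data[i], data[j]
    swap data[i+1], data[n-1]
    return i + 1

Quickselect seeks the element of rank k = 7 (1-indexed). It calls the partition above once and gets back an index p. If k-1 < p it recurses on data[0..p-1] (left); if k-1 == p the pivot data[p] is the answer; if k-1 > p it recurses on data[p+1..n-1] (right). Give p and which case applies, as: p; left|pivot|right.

pivot=0, i=-1
j=0: -5≤0, i=0, swap(0,0) ⇒ -5 4 6 3 -4 2 -3 0
j=1: 4>0, skip
j=2: 6>0, skip
j=3: 3>0, skip
j=4: -4≤0, i=1, swap(1,4) ⇒ -5 -4 6 3 4 2 -3 0
j=5: 2>0, skip
j=6: -3≤0, i=2, swap(2,6) ⇒ -5 -4 -3 3 4 2 6 0
swap(3,7) ⇒ -5 -4 -3 0 4 2 6 3; return 3
p = 3; k-1 = 6 > 3 ⇒ right

3; right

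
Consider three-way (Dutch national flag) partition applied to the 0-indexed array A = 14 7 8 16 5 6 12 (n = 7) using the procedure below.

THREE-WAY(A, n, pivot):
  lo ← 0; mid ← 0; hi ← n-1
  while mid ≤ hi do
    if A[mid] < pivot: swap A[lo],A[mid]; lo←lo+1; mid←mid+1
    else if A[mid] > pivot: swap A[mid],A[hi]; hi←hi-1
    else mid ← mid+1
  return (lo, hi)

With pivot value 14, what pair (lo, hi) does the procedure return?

(5, 5)

pivot = 14; lo=0, mid=0, hi=6
A[mid]=14=14: mid=1
A[mid]=7<14: swap A[0],A[1]; lo=1,mid=2 → 7 14 8 16 5 6 12
A[mid]=8<14: swap A[1],A[2]; lo=2,mid=3 → 7 8 14 16 5 6 12
A[mid]=16>14: swap A[3],A[6]; hi=5 → 7 8 14 12 5 6 16
A[mid]=12<14: swap A[2],A[3]; lo=3,mid=4 → 7 8 12 14 5 6 16
A[mid]=5<14: swap A[3],A[4]; lo=4,mid=5 → 7 8 12 5 14 6 16
A[mid]=6<14: swap A[4],A[5]; lo=5,mid=6 → 7 8 12 5 6 14 16
end: lo=5, hi=5; A = 7 8 12 5 6 14 16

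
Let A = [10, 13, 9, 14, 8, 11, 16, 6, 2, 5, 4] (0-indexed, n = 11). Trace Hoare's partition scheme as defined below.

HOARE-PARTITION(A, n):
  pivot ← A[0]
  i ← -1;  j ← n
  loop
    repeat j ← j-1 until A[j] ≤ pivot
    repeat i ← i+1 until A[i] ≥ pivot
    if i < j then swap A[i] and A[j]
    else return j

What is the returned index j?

pivot = A[0] = 10; i = -1, j = 11
j→10 (A[10]=4≤10), i→0 (A[0]=10≥10); i<j, swap → [4, 13, 9, 14, 8, 11, 16, 6, 2, 5, 10]
j→9 (A[9]=5≤10), i→1 (A[1]=13≥10); i<j, swap → [4, 5, 9, 14, 8, 11, 16, 6, 2, 13, 10]
j→8 (A[8]=2≤10), i→3 (A[3]=14≥10); i<j, swap → [4, 5, 9, 2, 8, 11, 16, 6, 14, 13, 10]
j→7 (A[7]=6≤10), i→5 (A[5]=11≥10); i<j, swap → [4, 5, 9, 2, 8, 6, 16, 11, 14, 13, 10]
j→5, i→6; i≥j, return j=5. A = [4, 5, 9, 2, 8, 6, 16, 11, 14, 13, 10]

5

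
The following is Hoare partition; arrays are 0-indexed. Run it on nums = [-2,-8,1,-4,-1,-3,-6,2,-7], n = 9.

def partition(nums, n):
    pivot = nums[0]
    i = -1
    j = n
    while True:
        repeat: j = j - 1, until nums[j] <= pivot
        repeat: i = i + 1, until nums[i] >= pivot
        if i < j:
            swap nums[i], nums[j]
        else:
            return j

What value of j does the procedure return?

pivot=-2
j stops at 8 (-7), i stops at 0 (-2); swap ⇒ [-7,-8,1,-4,-1,-3,-6,2,-2]
j stops at 6 (-6), i stops at 2 (1); swap ⇒ [-7,-8,-6,-4,-1,-3,1,2,-2]
j stops at 5 (-3), i stops at 4 (-1); swap ⇒ [-7,-8,-6,-4,-3,-1,1,2,-2]
j stops at 4, i stops at 5; i≥j ⇒ return 4. nums=[-7,-8,-6,-4,-3,-1,1,2,-2]

4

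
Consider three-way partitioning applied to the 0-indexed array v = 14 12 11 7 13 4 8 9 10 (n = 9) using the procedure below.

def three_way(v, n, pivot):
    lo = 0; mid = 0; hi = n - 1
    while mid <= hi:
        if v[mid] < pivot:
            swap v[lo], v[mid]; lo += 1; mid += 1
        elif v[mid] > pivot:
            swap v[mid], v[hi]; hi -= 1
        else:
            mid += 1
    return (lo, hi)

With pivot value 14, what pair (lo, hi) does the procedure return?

pivot = 14; lo=0, mid=0, hi=8
v[mid]=14=14: mid=1
v[mid]=12<14: swap v[0],v[1]; lo=1,mid=2 → 12 14 11 7 13 4 8 9 10
v[mid]=11<14: swap v[1],v[2]; lo=2,mid=3 → 12 11 14 7 13 4 8 9 10
v[mid]=7<14: swap v[2],v[3]; lo=3,mid=4 → 12 11 7 14 13 4 8 9 10
v[mid]=13<14: swap v[3],v[4]; lo=4,mid=5 → 12 11 7 13 14 4 8 9 10
v[mid]=4<14: swap v[4],v[5]; lo=5,mid=6 → 12 11 7 13 4 14 8 9 10
v[mid]=8<14: swap v[5],v[6]; lo=6,mid=7 → 12 11 7 13 4 8 14 9 10
v[mid]=9<14: swap v[6],v[7]; lo=7,mid=8 → 12 11 7 13 4 8 9 14 10
v[mid]=10<14: swap v[7],v[8]; lo=8,mid=9 → 12 11 7 13 4 8 9 10 14
end: lo=8, hi=8; v = 12 11 7 13 4 8 9 10 14

(8, 8)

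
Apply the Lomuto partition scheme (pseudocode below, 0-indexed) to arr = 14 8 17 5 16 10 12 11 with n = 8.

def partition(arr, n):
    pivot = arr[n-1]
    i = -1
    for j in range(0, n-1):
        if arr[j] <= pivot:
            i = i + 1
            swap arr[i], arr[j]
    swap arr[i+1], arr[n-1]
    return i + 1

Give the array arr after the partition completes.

8 5 10 11 16 17 12 14

pivot=11, i=-1
j=0: 14>11, skip
j=1: 8≤11, i=0, swap(0,1) ⇒ 8 14 17 5 16 10 12 11
j=2: 17>11, skip
j=3: 5≤11, i=1, swap(1,3) ⇒ 8 5 17 14 16 10 12 11
j=4: 16>11, skip
j=5: 10≤11, i=2, swap(2,5) ⇒ 8 5 10 14 16 17 12 11
j=6: 12>11, skip
swap(3,7) ⇒ 8 5 10 11 16 17 12 14; return 3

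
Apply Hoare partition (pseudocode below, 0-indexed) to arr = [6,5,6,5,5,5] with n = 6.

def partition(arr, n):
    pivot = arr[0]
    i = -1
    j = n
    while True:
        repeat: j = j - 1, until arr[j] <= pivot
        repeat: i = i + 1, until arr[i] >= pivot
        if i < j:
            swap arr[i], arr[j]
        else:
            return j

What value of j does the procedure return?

pivot = arr[0] = 6; i = -1, j = 6
j→5 (arr[5]=5≤6), i→0 (arr[0]=6≥6); i<j, swap → [5,5,6,5,5,6]
j→4 (arr[4]=5≤6), i→2 (arr[2]=6≥6); i<j, swap → [5,5,5,5,6,6]
j→3, i→4; i≥j, return j=3. arr = [5,5,5,5,6,6]

3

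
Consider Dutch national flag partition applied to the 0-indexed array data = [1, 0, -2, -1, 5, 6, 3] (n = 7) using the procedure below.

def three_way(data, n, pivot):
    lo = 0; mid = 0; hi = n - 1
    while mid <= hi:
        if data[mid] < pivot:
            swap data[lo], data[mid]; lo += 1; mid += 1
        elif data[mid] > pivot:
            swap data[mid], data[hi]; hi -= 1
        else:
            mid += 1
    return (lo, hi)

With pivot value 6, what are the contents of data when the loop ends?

[1, 0, -2, -1, 5, 3, 6]

lo=0 mid=0 hi=6
1<6: swap(0,0), lo=1 mid=1 ⇒ [1, 0, -2, -1, 5, 6, 3]
0<6: swap(1,1), lo=2 mid=2 ⇒ [1, 0, -2, -1, 5, 6, 3]
-2<6: swap(2,2), lo=3 mid=3 ⇒ [1, 0, -2, -1, 5, 6, 3]
-1<6: swap(3,3), lo=4 mid=4 ⇒ [1, 0, -2, -1, 5, 6, 3]
5<6: swap(4,4), lo=5 mid=5 ⇒ [1, 0, -2, -1, 5, 6, 3]
6=6: mid=6
3<6: swap(5,6), lo=6 mid=7 ⇒ [1, 0, -2, -1, 5, 3, 6]
done. lo=6 hi=6; data=[1, 0, -2, -1, 5, 3, 6]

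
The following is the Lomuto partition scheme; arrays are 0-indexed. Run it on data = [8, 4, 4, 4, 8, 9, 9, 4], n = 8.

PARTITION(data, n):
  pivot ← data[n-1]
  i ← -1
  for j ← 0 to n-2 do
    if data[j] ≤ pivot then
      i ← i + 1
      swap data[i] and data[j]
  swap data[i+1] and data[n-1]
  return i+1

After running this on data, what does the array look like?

pivot = data[7] = 4; i = -1
j=0: data[0]=8 > 4 → no swap
j=1: data[1]=4 ≤ 4 → i=0, swap data[0],data[1] → [4, 8, 4, 4, 8, 9, 9, 4]
j=2: data[2]=4 ≤ 4 → i=1, swap data[1],data[2] → [4, 4, 8, 4, 8, 9, 9, 4]
j=3: data[3]=4 ≤ 4 → i=2, swap data[2],data[3] → [4, 4, 4, 8, 8, 9, 9, 4]
j=4: data[4]=8 > 4 → no swap
j=5: data[5]=9 > 4 → no swap
j=6: data[6]=9 > 4 → no swap
final swap data[3],data[7] → [4, 4, 4, 4, 8, 9, 9, 8]; return 3

[4, 4, 4, 4, 8, 9, 9, 8]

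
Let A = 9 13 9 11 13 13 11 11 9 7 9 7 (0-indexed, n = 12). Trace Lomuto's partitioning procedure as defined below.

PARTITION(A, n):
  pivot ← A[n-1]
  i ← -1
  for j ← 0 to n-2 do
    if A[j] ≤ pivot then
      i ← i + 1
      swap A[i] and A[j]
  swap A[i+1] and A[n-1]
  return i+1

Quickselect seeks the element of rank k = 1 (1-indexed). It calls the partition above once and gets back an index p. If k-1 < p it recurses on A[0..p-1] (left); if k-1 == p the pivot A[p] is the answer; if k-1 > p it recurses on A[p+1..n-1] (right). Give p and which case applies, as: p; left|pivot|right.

1; left

pivot = A[11] = 7; i = -1
j=0: A[0]=9 > 7 → no swap
j=1: A[1]=13 > 7 → no swap
j=2: A[2]=9 > 7 → no swap
j=3: A[3]=11 > 7 → no swap
j=4: A[4]=13 > 7 → no swap
j=5: A[5]=13 > 7 → no swap
j=6: A[6]=11 > 7 → no swap
j=7: A[7]=11 > 7 → no swap
j=8: A[8]=9 > 7 → no swap
j=9: A[9]=7 ≤ 7 → i=0, swap A[0],A[9] → 7 13 9 11 13 13 11 11 9 9 9 7
j=10: A[10]=9 > 7 → no swap
final swap A[1],A[11] → 7 7 9 11 13 13 11 11 9 9 9 13; return 1
p = 1; k-1 = 0 < 1 ⇒ left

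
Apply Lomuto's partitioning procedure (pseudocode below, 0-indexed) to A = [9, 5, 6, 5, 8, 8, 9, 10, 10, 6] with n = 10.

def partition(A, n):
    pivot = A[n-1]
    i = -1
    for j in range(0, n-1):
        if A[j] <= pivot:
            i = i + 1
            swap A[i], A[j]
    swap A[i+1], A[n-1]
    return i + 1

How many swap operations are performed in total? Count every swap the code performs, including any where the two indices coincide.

4

pivot=6, i=-1
j=0: 9>6, skip
j=1: 5≤6, i=0, swap(0,1) ⇒ [5, 9, 6, 5, 8, 8, 9, 10, 10, 6]
j=2: 6≤6, i=1, swap(1,2) ⇒ [5, 6, 9, 5, 8, 8, 9, 10, 10, 6]
j=3: 5≤6, i=2, swap(2,3) ⇒ [5, 6, 5, 9, 8, 8, 9, 10, 10, 6]
j=4: 8>6, skip
j=5: 8>6, skip
j=6: 9>6, skip
j=7: 10>6, skip
j=8: 10>6, skip
swap(3,9) ⇒ [5, 6, 5, 6, 8, 8, 9, 10, 10, 9]; return 3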